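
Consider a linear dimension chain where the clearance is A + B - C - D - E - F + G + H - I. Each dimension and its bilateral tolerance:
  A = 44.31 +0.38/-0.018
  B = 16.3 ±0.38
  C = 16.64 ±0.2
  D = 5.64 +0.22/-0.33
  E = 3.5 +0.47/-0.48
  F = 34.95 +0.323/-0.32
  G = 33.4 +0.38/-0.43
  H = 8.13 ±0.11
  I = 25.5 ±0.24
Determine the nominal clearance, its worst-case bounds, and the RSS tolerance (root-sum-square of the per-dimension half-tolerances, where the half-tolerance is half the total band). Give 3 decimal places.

nominal=15.910 wc=[13.519,18.730] rss=0.929

Stack each dimension's contribution:
  +A: nom +44.310 → Σnom=44.310; wc +0.380/-0.018 → slack +0.380/-0.018; half-tol=0.199, Σhalf²=0.039601
  +B: nom +16.300 → Σnom=60.610; wc +0.380/-0.380 → slack +0.760/-0.398; half-tol=0.380, Σhalf²=0.184001
  -C: nom -16.640 → Σnom=43.970; wc +0.200/-0.200 → slack +0.960/-0.598; half-tol=0.200, Σhalf²=0.224001
  -D: nom -5.640 → Σnom=38.330; wc +0.330/-0.220 → slack +1.290/-0.818; half-tol=0.275, Σhalf²=0.299626
  -E: nom -3.500 → Σnom=34.830; wc +0.480/-0.470 → slack +1.770/-1.288; half-tol=0.475, Σhalf²=0.525251
  -F: nom -34.950 → Σnom=-0.120; wc +0.320/-0.323 → slack +2.090/-1.611; half-tol=0.322, Σhalf²=0.628613
  +G: nom +33.400 → Σnom=33.280; wc +0.380/-0.430 → slack +2.470/-2.041; half-tol=0.405, Σhalf²=0.792638
  +H: nom +8.130 → Σnom=41.410; wc +0.110/-0.110 → slack +2.580/-2.151; half-tol=0.110, Σhalf²=0.804738
  -I: nom -25.500 → Σnom=15.910; wc +0.240/-0.240 → slack +2.820/-2.391; half-tol=0.240, Σhalf²=0.862338
Nominal = 15.910. Worst-case = [15.910 - 2.391, 15.910 + 2.820] = [13.519, 18.730]. RSS = √0.862338 = 0.929.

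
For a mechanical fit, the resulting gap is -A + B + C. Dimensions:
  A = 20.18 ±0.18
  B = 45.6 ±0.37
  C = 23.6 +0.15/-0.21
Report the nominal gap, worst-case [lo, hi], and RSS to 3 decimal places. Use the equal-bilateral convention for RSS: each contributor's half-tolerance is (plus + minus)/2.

Stack each dimension's contribution:
  -A: nom -20.180 → Σnom=-20.180; wc +0.180/-0.180 → slack +0.180/-0.180; half-tol=0.180, Σhalf²=0.032400
  +B: nom +45.600 → Σnom=25.420; wc +0.370/-0.370 → slack +0.550/-0.550; half-tol=0.370, Σhalf²=0.169300
  +C: nom +23.600 → Σnom=49.020; wc +0.150/-0.210 → slack +0.700/-0.760; half-tol=0.180, Σhalf²=0.201700
Nominal = 49.020. Worst-case = [49.020 - 0.760, 49.020 + 0.700] = [48.260, 49.720]. RSS = √0.201700 = 0.449.

nominal=49.020 wc=[48.260,49.720] rss=0.449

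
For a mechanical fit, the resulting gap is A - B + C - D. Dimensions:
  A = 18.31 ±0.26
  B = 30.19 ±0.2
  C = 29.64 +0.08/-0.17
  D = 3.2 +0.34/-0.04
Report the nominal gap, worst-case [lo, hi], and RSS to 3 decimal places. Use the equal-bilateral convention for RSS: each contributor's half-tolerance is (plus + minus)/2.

nominal=14.560 wc=[13.590,15.140] rss=0.399

Stack each dimension's contribution:
  +A: nom +18.310 → Σnom=18.310; wc +0.260/-0.260 → slack +0.260/-0.260; half-tol=0.260, Σhalf²=0.067600
  -B: nom -30.190 → Σnom=-11.880; wc +0.200/-0.200 → slack +0.460/-0.460; half-tol=0.200, Σhalf²=0.107600
  +C: nom +29.640 → Σnom=17.760; wc +0.080/-0.170 → slack +0.540/-0.630; half-tol=0.125, Σhalf²=0.123225
  -D: nom -3.200 → Σnom=14.560; wc +0.040/-0.340 → slack +0.580/-0.970; half-tol=0.190, Σhalf²=0.159325
Nominal = 14.560. Worst-case = [14.560 - 0.970, 14.560 + 0.580] = [13.590, 15.140]. RSS = √0.159325 = 0.399.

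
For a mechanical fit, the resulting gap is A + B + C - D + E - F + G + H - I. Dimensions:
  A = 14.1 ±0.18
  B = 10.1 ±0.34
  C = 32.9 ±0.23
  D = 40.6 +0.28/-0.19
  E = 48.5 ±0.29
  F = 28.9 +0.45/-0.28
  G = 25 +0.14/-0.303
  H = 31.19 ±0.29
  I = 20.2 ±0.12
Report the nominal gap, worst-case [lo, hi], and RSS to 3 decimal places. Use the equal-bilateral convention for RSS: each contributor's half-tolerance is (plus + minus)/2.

Stack each dimension's contribution:
  +A: nom +14.100 → Σnom=14.100; wc +0.180/-0.180 → slack +0.180/-0.180; half-tol=0.180, Σhalf²=0.032400
  +B: nom +10.100 → Σnom=24.200; wc +0.340/-0.340 → slack +0.520/-0.520; half-tol=0.340, Σhalf²=0.148000
  +C: nom +32.900 → Σnom=57.100; wc +0.230/-0.230 → slack +0.750/-0.750; half-tol=0.230, Σhalf²=0.200900
  -D: nom -40.600 → Σnom=16.500; wc +0.190/-0.280 → slack +0.940/-1.030; half-tol=0.235, Σhalf²=0.256125
  +E: nom +48.500 → Σnom=65.000; wc +0.290/-0.290 → slack +1.230/-1.320; half-tol=0.290, Σhalf²=0.340225
  -F: nom -28.900 → Σnom=36.100; wc +0.280/-0.450 → slack +1.510/-1.770; half-tol=0.365, Σhalf²=0.473450
  +G: nom +25.000 → Σnom=61.100; wc +0.140/-0.303 → slack +1.650/-2.073; half-tol=0.222, Σhalf²=0.522512
  +H: nom +31.190 → Σnom=92.290; wc +0.290/-0.290 → slack +1.940/-2.363; half-tol=0.290, Σhalf²=0.606612
  -I: nom -20.200 → Σnom=72.090; wc +0.120/-0.120 → slack +2.060/-2.483; half-tol=0.120, Σhalf²=0.621012
Nominal = 72.090. Worst-case = [72.090 - 2.483, 72.090 + 2.060] = [69.607, 74.150]. RSS = √0.621012 = 0.788.

nominal=72.090 wc=[69.607,74.150] rss=0.788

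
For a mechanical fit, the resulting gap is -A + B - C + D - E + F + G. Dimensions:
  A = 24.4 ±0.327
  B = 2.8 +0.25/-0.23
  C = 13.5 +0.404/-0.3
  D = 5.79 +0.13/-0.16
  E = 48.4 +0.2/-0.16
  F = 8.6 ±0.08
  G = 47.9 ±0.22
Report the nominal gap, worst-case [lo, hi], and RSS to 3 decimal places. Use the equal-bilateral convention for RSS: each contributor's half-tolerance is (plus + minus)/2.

nominal=-21.210 wc=[-22.831,-19.743] rss=0.630

Stack each dimension's contribution:
  -A: nom -24.400 → Σnom=-24.400; wc +0.327/-0.327 → slack +0.327/-0.327; half-tol=0.327, Σhalf²=0.106929
  +B: nom +2.800 → Σnom=-21.600; wc +0.250/-0.230 → slack +0.577/-0.557; half-tol=0.240, Σhalf²=0.164529
  -C: nom -13.500 → Σnom=-35.100; wc +0.300/-0.404 → slack +0.877/-0.961; half-tol=0.352, Σhalf²=0.288433
  +D: nom +5.790 → Σnom=-29.310; wc +0.130/-0.160 → slack +1.007/-1.121; half-tol=0.145, Σhalf²=0.309458
  -E: nom -48.400 → Σnom=-77.710; wc +0.160/-0.200 → slack +1.167/-1.321; half-tol=0.180, Σhalf²=0.341858
  +F: nom +8.600 → Σnom=-69.110; wc +0.080/-0.080 → slack +1.247/-1.401; half-tol=0.080, Σhalf²=0.348258
  +G: nom +47.900 → Σnom=-21.210; wc +0.220/-0.220 → slack +1.467/-1.621; half-tol=0.220, Σhalf²=0.396658
Nominal = -21.210. Worst-case = [-21.210 - 1.621, -21.210 + 1.467] = [-22.831, -19.743]. RSS = √0.396658 = 0.630.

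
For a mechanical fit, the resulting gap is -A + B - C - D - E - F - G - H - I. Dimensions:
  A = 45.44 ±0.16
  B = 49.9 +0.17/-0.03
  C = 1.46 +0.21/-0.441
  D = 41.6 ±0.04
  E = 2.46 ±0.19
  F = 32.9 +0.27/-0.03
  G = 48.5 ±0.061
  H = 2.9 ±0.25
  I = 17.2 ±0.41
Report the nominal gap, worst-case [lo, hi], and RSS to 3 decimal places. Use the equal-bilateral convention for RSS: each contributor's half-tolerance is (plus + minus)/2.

nominal=-142.560 wc=[-144.181,-140.808] rss=0.660

Stack each dimension's contribution:
  -A: nom -45.440 → Σnom=-45.440; wc +0.160/-0.160 → slack +0.160/-0.160; half-tol=0.160, Σhalf²=0.025600
  +B: nom +49.900 → Σnom=4.460; wc +0.170/-0.030 → slack +0.330/-0.190; half-tol=0.100, Σhalf²=0.035600
  -C: nom -1.460 → Σnom=3.000; wc +0.441/-0.210 → slack +0.771/-0.400; half-tol=0.326, Σhalf²=0.141550
  -D: nom -41.600 → Σnom=-38.600; wc +0.040/-0.040 → slack +0.811/-0.440; half-tol=0.040, Σhalf²=0.143150
  -E: nom -2.460 → Σnom=-41.060; wc +0.190/-0.190 → slack +1.001/-0.630; half-tol=0.190, Σhalf²=0.179250
  -F: nom -32.900 → Σnom=-73.960; wc +0.030/-0.270 → slack +1.031/-0.900; half-tol=0.150, Σhalf²=0.201750
  -G: nom -48.500 → Σnom=-122.460; wc +0.061/-0.061 → slack +1.092/-0.961; half-tol=0.061, Σhalf²=0.205471
  -H: nom -2.900 → Σnom=-125.360; wc +0.250/-0.250 → slack +1.342/-1.211; half-tol=0.250, Σhalf²=0.267971
  -I: nom -17.200 → Σnom=-142.560; wc +0.410/-0.410 → slack +1.752/-1.621; half-tol=0.410, Σhalf²=0.436071
Nominal = -142.560. Worst-case = [-142.560 - 1.621, -142.560 + 1.752] = [-144.181, -140.808]. RSS = √0.436071 = 0.660.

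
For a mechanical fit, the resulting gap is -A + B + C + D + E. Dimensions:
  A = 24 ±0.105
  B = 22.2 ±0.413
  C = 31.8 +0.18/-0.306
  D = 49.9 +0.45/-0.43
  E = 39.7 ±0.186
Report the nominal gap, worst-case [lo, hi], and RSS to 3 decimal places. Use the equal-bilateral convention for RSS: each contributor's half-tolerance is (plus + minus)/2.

Stack each dimension's contribution:
  -A: nom -24.000 → Σnom=-24.000; wc +0.105/-0.105 → slack +0.105/-0.105; half-tol=0.105, Σhalf²=0.011025
  +B: nom +22.200 → Σnom=-1.800; wc +0.413/-0.413 → slack +0.518/-0.518; half-tol=0.413, Σhalf²=0.181594
  +C: nom +31.800 → Σnom=30.000; wc +0.180/-0.306 → slack +0.698/-0.824; half-tol=0.243, Σhalf²=0.240643
  +D: nom +49.900 → Σnom=79.900; wc +0.450/-0.430 → slack +1.148/-1.254; half-tol=0.440, Σhalf²=0.434243
  +E: nom +39.700 → Σnom=119.600; wc +0.186/-0.186 → slack +1.334/-1.440; half-tol=0.186, Σhalf²=0.468839
Nominal = 119.600. Worst-case = [119.600 - 1.440, 119.600 + 1.334] = [118.160, 120.934]. RSS = √0.468839 = 0.685.

nominal=119.600 wc=[118.160,120.934] rss=0.685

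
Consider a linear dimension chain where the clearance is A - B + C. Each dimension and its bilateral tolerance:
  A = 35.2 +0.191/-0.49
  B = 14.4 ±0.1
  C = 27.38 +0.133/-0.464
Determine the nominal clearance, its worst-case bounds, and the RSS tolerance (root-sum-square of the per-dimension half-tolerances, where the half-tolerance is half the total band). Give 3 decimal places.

Stack each dimension's contribution:
  +A: nom +35.200 → Σnom=35.200; wc +0.191/-0.490 → slack +0.191/-0.490; half-tol=0.341, Σhalf²=0.115940
  -B: nom -14.400 → Σnom=20.800; wc +0.100/-0.100 → slack +0.291/-0.590; half-tol=0.100, Σhalf²=0.125940
  +C: nom +27.380 → Σnom=48.180; wc +0.133/-0.464 → slack +0.424/-1.054; half-tol=0.298, Σhalf²=0.215043
Nominal = 48.180. Worst-case = [48.180 - 1.054, 48.180 + 0.424] = [47.126, 48.604]. RSS = √0.215043 = 0.464.

nominal=48.180 wc=[47.126,48.604] rss=0.464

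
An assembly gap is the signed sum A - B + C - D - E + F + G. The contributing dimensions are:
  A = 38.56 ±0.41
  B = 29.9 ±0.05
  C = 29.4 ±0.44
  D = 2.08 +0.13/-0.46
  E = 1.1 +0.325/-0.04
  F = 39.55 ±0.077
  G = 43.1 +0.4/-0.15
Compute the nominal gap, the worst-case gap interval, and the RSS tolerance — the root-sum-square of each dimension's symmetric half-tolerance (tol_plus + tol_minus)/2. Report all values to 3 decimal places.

nominal=117.530 wc=[115.948,119.407] rss=0.752

Stack each dimension's contribution:
  +A: nom +38.560 → Σnom=38.560; wc +0.410/-0.410 → slack +0.410/-0.410; half-tol=0.410, Σhalf²=0.168100
  -B: nom -29.900 → Σnom=8.660; wc +0.050/-0.050 → slack +0.460/-0.460; half-tol=0.050, Σhalf²=0.170600
  +C: nom +29.400 → Σnom=38.060; wc +0.440/-0.440 → slack +0.900/-0.900; half-tol=0.440, Σhalf²=0.364200
  -D: nom -2.080 → Σnom=35.980; wc +0.460/-0.130 → slack +1.360/-1.030; half-tol=0.295, Σhalf²=0.451225
  -E: nom -1.100 → Σnom=34.880; wc +0.040/-0.325 → slack +1.400/-1.355; half-tol=0.182, Σhalf²=0.484531
  +F: nom +39.550 → Σnom=74.430; wc +0.077/-0.077 → slack +1.477/-1.432; half-tol=0.077, Σhalf²=0.490460
  +G: nom +43.100 → Σnom=117.530; wc +0.400/-0.150 → slack +1.877/-1.582; half-tol=0.275, Σhalf²=0.566085
Nominal = 117.530. Worst-case = [117.530 - 1.582, 117.530 + 1.877] = [115.948, 119.407]. RSS = √0.566085 = 0.752.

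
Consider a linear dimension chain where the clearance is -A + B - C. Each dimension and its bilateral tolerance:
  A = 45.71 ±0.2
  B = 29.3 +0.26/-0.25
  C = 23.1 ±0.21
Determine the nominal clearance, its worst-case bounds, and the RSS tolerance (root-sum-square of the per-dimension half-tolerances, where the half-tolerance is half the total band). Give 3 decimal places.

nominal=-39.510 wc=[-40.170,-38.840] rss=0.386

Stack each dimension's contribution:
  -A: nom -45.710 → Σnom=-45.710; wc +0.200/-0.200 → slack +0.200/-0.200; half-tol=0.200, Σhalf²=0.040000
  +B: nom +29.300 → Σnom=-16.410; wc +0.260/-0.250 → slack +0.460/-0.450; half-tol=0.255, Σhalf²=0.105025
  -C: nom -23.100 → Σnom=-39.510; wc +0.210/-0.210 → slack +0.670/-0.660; half-tol=0.210, Σhalf²=0.149125
Nominal = -39.510. Worst-case = [-39.510 - 0.660, -39.510 + 0.670] = [-40.170, -38.840]. RSS = √0.149125 = 0.386.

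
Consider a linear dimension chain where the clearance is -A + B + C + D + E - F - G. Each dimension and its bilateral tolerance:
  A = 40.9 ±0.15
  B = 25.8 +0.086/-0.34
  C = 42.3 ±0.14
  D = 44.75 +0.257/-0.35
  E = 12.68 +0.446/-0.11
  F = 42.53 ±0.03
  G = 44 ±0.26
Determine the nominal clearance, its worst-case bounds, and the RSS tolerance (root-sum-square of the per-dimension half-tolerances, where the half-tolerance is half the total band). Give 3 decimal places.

Stack each dimension's contribution:
  -A: nom -40.900 → Σnom=-40.900; wc +0.150/-0.150 → slack +0.150/-0.150; half-tol=0.150, Σhalf²=0.022500
  +B: nom +25.800 → Σnom=-15.100; wc +0.086/-0.340 → slack +0.236/-0.490; half-tol=0.213, Σhalf²=0.067869
  +C: nom +42.300 → Σnom=27.200; wc +0.140/-0.140 → slack +0.376/-0.630; half-tol=0.140, Σhalf²=0.087469
  +D: nom +44.750 → Σnom=71.950; wc +0.257/-0.350 → slack +0.633/-0.980; half-tol=0.303, Σhalf²=0.179581
  +E: nom +12.680 → Σnom=84.630; wc +0.446/-0.110 → slack +1.079/-1.090; half-tol=0.278, Σhalf²=0.256865
  -F: nom -42.530 → Σnom=42.100; wc +0.030/-0.030 → slack +1.109/-1.120; half-tol=0.030, Σhalf²=0.257765
  -G: nom -44.000 → Σnom=-1.900; wc +0.260/-0.260 → slack +1.369/-1.380; half-tol=0.260, Σhalf²=0.325365
Nominal = -1.900. Worst-case = [-1.900 - 1.380, -1.900 + 1.369] = [-3.280, -0.531]. RSS = √0.325365 = 0.570.

nominal=-1.900 wc=[-3.280,-0.531] rss=0.570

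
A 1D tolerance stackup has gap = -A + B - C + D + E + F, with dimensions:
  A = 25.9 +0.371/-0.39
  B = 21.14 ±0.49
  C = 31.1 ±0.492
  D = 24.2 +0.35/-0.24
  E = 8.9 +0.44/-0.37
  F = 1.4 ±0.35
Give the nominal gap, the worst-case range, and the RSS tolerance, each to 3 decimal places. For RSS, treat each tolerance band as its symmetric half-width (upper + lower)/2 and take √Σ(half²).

nominal=-1.360 wc=[-3.673,1.152] rss=1.000

Stack each dimension's contribution:
  -A: nom -25.900 → Σnom=-25.900; wc +0.390/-0.371 → slack +0.390/-0.371; half-tol=0.381, Σhalf²=0.144780
  +B: nom +21.140 → Σnom=-4.760; wc +0.490/-0.490 → slack +0.880/-0.861; half-tol=0.490, Σhalf²=0.384880
  -C: nom -31.100 → Σnom=-35.860; wc +0.492/-0.492 → slack +1.372/-1.353; half-tol=0.492, Σhalf²=0.626944
  +D: nom +24.200 → Σnom=-11.660; wc +0.350/-0.240 → slack +1.722/-1.593; half-tol=0.295, Σhalf²=0.713969
  +E: nom +8.900 → Σnom=-2.760; wc +0.440/-0.370 → slack +2.162/-1.963; half-tol=0.405, Σhalf²=0.877994
  +F: nom +1.400 → Σnom=-1.360; wc +0.350/-0.350 → slack +2.512/-2.313; half-tol=0.350, Σhalf²=1.000494
Nominal = -1.360. Worst-case = [-1.360 - 2.313, -1.360 + 2.512] = [-3.673, 1.152]. RSS = √1.000494 = 1.000.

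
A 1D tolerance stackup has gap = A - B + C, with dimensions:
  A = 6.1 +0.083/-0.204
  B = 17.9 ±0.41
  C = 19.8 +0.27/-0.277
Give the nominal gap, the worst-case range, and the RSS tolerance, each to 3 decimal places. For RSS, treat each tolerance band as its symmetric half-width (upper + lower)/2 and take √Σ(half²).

Stack each dimension's contribution:
  +A: nom +6.100 → Σnom=6.100; wc +0.083/-0.204 → slack +0.083/-0.204; half-tol=0.143, Σhalf²=0.020592
  -B: nom -17.900 → Σnom=-11.800; wc +0.410/-0.410 → slack +0.493/-0.614; half-tol=0.410, Σhalf²=0.188692
  +C: nom +19.800 → Σnom=8.000; wc +0.270/-0.277 → slack +0.763/-0.891; half-tol=0.274, Σhalf²=0.263494
Nominal = 8.000. Worst-case = [8.000 - 0.891, 8.000 + 0.763] = [7.109, 8.763]. RSS = √0.263494 = 0.513.

nominal=8.000 wc=[7.109,8.763] rss=0.513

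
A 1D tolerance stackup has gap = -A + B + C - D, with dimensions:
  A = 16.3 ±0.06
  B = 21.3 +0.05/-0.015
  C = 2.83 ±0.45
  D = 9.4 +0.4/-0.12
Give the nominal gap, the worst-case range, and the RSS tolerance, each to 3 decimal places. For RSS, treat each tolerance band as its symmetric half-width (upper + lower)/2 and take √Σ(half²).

Stack each dimension's contribution:
  -A: nom -16.300 → Σnom=-16.300; wc +0.060/-0.060 → slack +0.060/-0.060; half-tol=0.060, Σhalf²=0.003600
  +B: nom +21.300 → Σnom=5.000; wc +0.050/-0.015 → slack +0.110/-0.075; half-tol=0.033, Σhalf²=0.004656
  +C: nom +2.830 → Σnom=7.830; wc +0.450/-0.450 → slack +0.560/-0.525; half-tol=0.450, Σhalf²=0.207156
  -D: nom -9.400 → Σnom=-1.570; wc +0.120/-0.400 → slack +0.680/-0.925; half-tol=0.260, Σhalf²=0.274756
Nominal = -1.570. Worst-case = [-1.570 - 0.925, -1.570 + 0.680] = [-2.495, -0.890]. RSS = √0.274756 = 0.524.

nominal=-1.570 wc=[-2.495,-0.890] rss=0.524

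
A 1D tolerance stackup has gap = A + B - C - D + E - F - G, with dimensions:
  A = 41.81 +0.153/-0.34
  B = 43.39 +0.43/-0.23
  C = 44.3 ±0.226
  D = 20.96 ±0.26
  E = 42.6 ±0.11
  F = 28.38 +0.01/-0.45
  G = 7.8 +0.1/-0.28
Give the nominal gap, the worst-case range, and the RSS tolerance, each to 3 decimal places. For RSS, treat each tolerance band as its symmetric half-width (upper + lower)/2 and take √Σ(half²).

nominal=26.360 wc=[25.084,28.269] rss=0.624

Stack each dimension's contribution:
  +A: nom +41.810 → Σnom=41.810; wc +0.153/-0.340 → slack +0.153/-0.340; half-tol=0.246, Σhalf²=0.060762
  +B: nom +43.390 → Σnom=85.200; wc +0.430/-0.230 → slack +0.583/-0.570; half-tol=0.330, Σhalf²=0.169662
  -C: nom -44.300 → Σnom=40.900; wc +0.226/-0.226 → slack +0.809/-0.796; half-tol=0.226, Σhalf²=0.220738
  -D: nom -20.960 → Σnom=19.940; wc +0.260/-0.260 → slack +1.069/-1.056; half-tol=0.260, Σhalf²=0.288338
  +E: nom +42.600 → Σnom=62.540; wc +0.110/-0.110 → slack +1.179/-1.166; half-tol=0.110, Σhalf²=0.300438
  -F: nom -28.380 → Σnom=34.160; wc +0.450/-0.010 → slack +1.629/-1.176; half-tol=0.230, Σhalf²=0.353338
  -G: nom -7.800 → Σnom=26.360; wc +0.280/-0.100 → slack +1.909/-1.276; half-tol=0.190, Σhalf²=0.389438
Nominal = 26.360. Worst-case = [26.360 - 1.276, 26.360 + 1.909] = [25.084, 28.269]. RSS = √0.389438 = 0.624.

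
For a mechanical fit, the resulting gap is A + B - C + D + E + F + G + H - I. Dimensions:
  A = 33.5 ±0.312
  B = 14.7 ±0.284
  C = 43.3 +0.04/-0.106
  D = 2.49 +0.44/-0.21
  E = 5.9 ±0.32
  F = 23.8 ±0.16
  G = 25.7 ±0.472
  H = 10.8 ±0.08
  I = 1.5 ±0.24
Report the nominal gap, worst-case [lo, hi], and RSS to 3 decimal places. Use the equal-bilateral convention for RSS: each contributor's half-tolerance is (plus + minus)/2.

nominal=72.090 wc=[69.972,74.504] rss=0.839

Stack each dimension's contribution:
  +A: nom +33.500 → Σnom=33.500; wc +0.312/-0.312 → slack +0.312/-0.312; half-tol=0.312, Σhalf²=0.097344
  +B: nom +14.700 → Σnom=48.200; wc +0.284/-0.284 → slack +0.596/-0.596; half-tol=0.284, Σhalf²=0.178000
  -C: nom -43.300 → Σnom=4.900; wc +0.106/-0.040 → slack +0.702/-0.636; half-tol=0.073, Σhalf²=0.183329
  +D: nom +2.490 → Σnom=7.390; wc +0.440/-0.210 → slack +1.142/-0.846; half-tol=0.325, Σhalf²=0.288954
  +E: nom +5.900 → Σnom=13.290; wc +0.320/-0.320 → slack +1.462/-1.166; half-tol=0.320, Σhalf²=0.391354
  +F: nom +23.800 → Σnom=37.090; wc +0.160/-0.160 → slack +1.622/-1.326; half-tol=0.160, Σhalf²=0.416954
  +G: nom +25.700 → Σnom=62.790; wc +0.472/-0.472 → slack +2.094/-1.798; half-tol=0.472, Σhalf²=0.639738
  +H: nom +10.800 → Σnom=73.590; wc +0.080/-0.080 → slack +2.174/-1.878; half-tol=0.080, Σhalf²=0.646138
  -I: nom -1.500 → Σnom=72.090; wc +0.240/-0.240 → slack +2.414/-2.118; half-tol=0.240, Σhalf²=0.703738
Nominal = 72.090. Worst-case = [72.090 - 2.118, 72.090 + 2.414] = [69.972, 74.504]. RSS = √0.703738 = 0.839.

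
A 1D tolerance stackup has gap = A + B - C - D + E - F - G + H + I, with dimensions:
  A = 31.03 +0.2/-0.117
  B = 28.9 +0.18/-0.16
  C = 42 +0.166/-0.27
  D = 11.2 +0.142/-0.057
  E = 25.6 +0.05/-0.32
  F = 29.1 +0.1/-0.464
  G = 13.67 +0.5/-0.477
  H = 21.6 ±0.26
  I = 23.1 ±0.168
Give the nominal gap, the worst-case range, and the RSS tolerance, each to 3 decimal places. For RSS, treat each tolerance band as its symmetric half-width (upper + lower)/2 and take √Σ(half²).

Stack each dimension's contribution:
  +A: nom +31.030 → Σnom=31.030; wc +0.200/-0.117 → slack +0.200/-0.117; half-tol=0.159, Σhalf²=0.025122
  +B: nom +28.900 → Σnom=59.930; wc +0.180/-0.160 → slack +0.380/-0.277; half-tol=0.170, Σhalf²=0.054022
  -C: nom -42.000 → Σnom=17.930; wc +0.270/-0.166 → slack +0.650/-0.443; half-tol=0.218, Σhalf²=0.101546
  -D: nom -11.200 → Σnom=6.730; wc +0.057/-0.142 → slack +0.707/-0.585; half-tol=0.099, Σhalf²=0.111447
  +E: nom +25.600 → Σnom=32.330; wc +0.050/-0.320 → slack +0.757/-0.905; half-tol=0.185, Σhalf²=0.145672
  -F: nom -29.100 → Σnom=3.230; wc +0.464/-0.100 → slack +1.221/-1.005; half-tol=0.282, Σhalf²=0.225196
  -G: nom -13.670 → Σnom=-10.440; wc +0.477/-0.500 → slack +1.698/-1.505; half-tol=0.488, Σhalf²=0.463828
  +H: nom +21.600 → Σnom=11.160; wc +0.260/-0.260 → slack +1.958/-1.765; half-tol=0.260, Σhalf²=0.531428
  +I: nom +23.100 → Σnom=34.260; wc +0.168/-0.168 → slack +2.126/-1.933; half-tol=0.168, Σhalf²=0.559652
Nominal = 34.260. Worst-case = [34.260 - 1.933, 34.260 + 2.126] = [32.327, 36.386]. RSS = √0.559652 = 0.748.

nominal=34.260 wc=[32.327,36.386] rss=0.748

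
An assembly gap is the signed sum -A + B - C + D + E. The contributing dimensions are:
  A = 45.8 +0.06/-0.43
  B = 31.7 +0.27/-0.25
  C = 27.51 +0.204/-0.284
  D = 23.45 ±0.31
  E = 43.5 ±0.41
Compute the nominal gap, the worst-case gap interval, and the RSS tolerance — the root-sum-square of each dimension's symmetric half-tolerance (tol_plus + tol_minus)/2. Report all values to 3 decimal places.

Stack each dimension's contribution:
  -A: nom -45.800 → Σnom=-45.800; wc +0.430/-0.060 → slack +0.430/-0.060; half-tol=0.245, Σhalf²=0.060025
  +B: nom +31.700 → Σnom=-14.100; wc +0.270/-0.250 → slack +0.700/-0.310; half-tol=0.260, Σhalf²=0.127625
  -C: nom -27.510 → Σnom=-41.610; wc +0.284/-0.204 → slack +0.984/-0.514; half-tol=0.244, Σhalf²=0.187161
  +D: nom +23.450 → Σnom=-18.160; wc +0.310/-0.310 → slack +1.294/-0.824; half-tol=0.310, Σhalf²=0.283261
  +E: nom +43.500 → Σnom=25.340; wc +0.410/-0.410 → slack +1.704/-1.234; half-tol=0.410, Σhalf²=0.451361
Nominal = 25.340. Worst-case = [25.340 - 1.234, 25.340 + 1.704] = [24.106, 27.044]. RSS = √0.451361 = 0.672.

nominal=25.340 wc=[24.106,27.044] rss=0.672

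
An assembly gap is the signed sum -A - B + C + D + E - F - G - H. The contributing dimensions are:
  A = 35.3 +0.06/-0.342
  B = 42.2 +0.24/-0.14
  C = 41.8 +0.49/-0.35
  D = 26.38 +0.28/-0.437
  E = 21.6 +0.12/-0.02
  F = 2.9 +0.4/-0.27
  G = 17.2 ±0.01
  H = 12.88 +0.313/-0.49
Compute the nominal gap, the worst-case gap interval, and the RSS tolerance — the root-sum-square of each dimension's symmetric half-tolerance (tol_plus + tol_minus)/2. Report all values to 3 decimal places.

nominal=-20.700 wc=[-22.530,-18.558] rss=0.812

Stack each dimension's contribution:
  -A: nom -35.300 → Σnom=-35.300; wc +0.342/-0.060 → slack +0.342/-0.060; half-tol=0.201, Σhalf²=0.040401
  -B: nom -42.200 → Σnom=-77.500; wc +0.140/-0.240 → slack +0.482/-0.300; half-tol=0.190, Σhalf²=0.076501
  +C: nom +41.800 → Σnom=-35.700; wc +0.490/-0.350 → slack +0.972/-0.650; half-tol=0.420, Σhalf²=0.252901
  +D: nom +26.380 → Σnom=-9.320; wc +0.280/-0.437 → slack +1.252/-1.087; half-tol=0.359, Σhalf²=0.381423
  +E: nom +21.600 → Σnom=12.280; wc +0.120/-0.020 → slack +1.372/-1.107; half-tol=0.070, Σhalf²=0.386323
  -F: nom -2.900 → Σnom=9.380; wc +0.270/-0.400 → slack +1.642/-1.507; half-tol=0.335, Σhalf²=0.498548
  -G: nom -17.200 → Σnom=-7.820; wc +0.010/-0.010 → slack +1.652/-1.517; half-tol=0.010, Σhalf²=0.498648
  -H: nom -12.880 → Σnom=-20.700; wc +0.490/-0.313 → slack +2.142/-1.830; half-tol=0.401, Σhalf²=0.659851
Nominal = -20.700. Worst-case = [-20.700 - 1.830, -20.700 + 2.142] = [-22.530, -18.558]. RSS = √0.659851 = 0.812.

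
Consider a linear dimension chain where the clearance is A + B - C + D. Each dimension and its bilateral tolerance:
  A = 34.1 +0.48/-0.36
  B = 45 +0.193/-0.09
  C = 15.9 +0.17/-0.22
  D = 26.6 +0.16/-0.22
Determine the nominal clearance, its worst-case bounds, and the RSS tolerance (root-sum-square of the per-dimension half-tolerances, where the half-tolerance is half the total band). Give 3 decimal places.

Stack each dimension's contribution:
  +A: nom +34.100 → Σnom=34.100; wc +0.480/-0.360 → slack +0.480/-0.360; half-tol=0.420, Σhalf²=0.176400
  +B: nom +45.000 → Σnom=79.100; wc +0.193/-0.090 → slack +0.673/-0.450; half-tol=0.142, Σhalf²=0.196422
  -C: nom -15.900 → Σnom=63.200; wc +0.220/-0.170 → slack +0.893/-0.620; half-tol=0.195, Σhalf²=0.234447
  +D: nom +26.600 → Σnom=89.800; wc +0.160/-0.220 → slack +1.053/-0.840; half-tol=0.190, Σhalf²=0.270547
Nominal = 89.800. Worst-case = [89.800 - 0.840, 89.800 + 1.053] = [88.960, 90.853]. RSS = √0.270547 = 0.520.

nominal=89.800 wc=[88.960,90.853] rss=0.520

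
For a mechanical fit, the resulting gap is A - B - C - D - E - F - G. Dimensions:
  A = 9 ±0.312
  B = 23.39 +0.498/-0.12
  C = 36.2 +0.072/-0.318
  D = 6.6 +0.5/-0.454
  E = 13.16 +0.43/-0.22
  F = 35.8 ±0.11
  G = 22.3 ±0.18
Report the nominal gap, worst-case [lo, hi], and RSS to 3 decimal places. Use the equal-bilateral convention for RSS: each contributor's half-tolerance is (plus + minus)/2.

Stack each dimension's contribution:
  +A: nom +9.000 → Σnom=9.000; wc +0.312/-0.312 → slack +0.312/-0.312; half-tol=0.312, Σhalf²=0.097344
  -B: nom -23.390 → Σnom=-14.390; wc +0.120/-0.498 → slack +0.432/-0.810; half-tol=0.309, Σhalf²=0.192825
  -C: nom -36.200 → Σnom=-50.590; wc +0.318/-0.072 → slack +0.750/-0.882; half-tol=0.195, Σhalf²=0.230850
  -D: nom -6.600 → Σnom=-57.190; wc +0.454/-0.500 → slack +1.204/-1.382; half-tol=0.477, Σhalf²=0.458379
  -E: nom -13.160 → Σnom=-70.350; wc +0.220/-0.430 → slack +1.424/-1.812; half-tol=0.325, Σhalf²=0.564004
  -F: nom -35.800 → Σnom=-106.150; wc +0.110/-0.110 → slack +1.534/-1.922; half-tol=0.110, Σhalf²=0.576104
  -G: nom -22.300 → Σnom=-128.450; wc +0.180/-0.180 → slack +1.714/-2.102; half-tol=0.180, Σhalf²=0.608504
Nominal = -128.450. Worst-case = [-128.450 - 2.102, -128.450 + 1.714] = [-130.552, -126.736]. RSS = √0.608504 = 0.780.

nominal=-128.450 wc=[-130.552,-126.736] rss=0.780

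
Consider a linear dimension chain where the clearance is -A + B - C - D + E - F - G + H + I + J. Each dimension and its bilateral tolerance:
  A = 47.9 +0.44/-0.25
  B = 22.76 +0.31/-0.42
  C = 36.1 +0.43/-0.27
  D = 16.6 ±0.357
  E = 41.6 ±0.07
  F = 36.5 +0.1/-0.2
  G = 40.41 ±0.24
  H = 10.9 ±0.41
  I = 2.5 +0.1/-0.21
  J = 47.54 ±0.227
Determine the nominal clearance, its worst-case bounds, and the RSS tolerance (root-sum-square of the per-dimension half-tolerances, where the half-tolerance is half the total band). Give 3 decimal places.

nominal=-52.210 wc=[-55.114,-49.776] rss=0.912

Stack each dimension's contribution:
  -A: nom -47.900 → Σnom=-47.900; wc +0.250/-0.440 → slack +0.250/-0.440; half-tol=0.345, Σhalf²=0.119025
  +B: nom +22.760 → Σnom=-25.140; wc +0.310/-0.420 → slack +0.560/-0.860; half-tol=0.365, Σhalf²=0.252250
  -C: nom -36.100 → Σnom=-61.240; wc +0.270/-0.430 → slack +0.830/-1.290; half-tol=0.350, Σhalf²=0.374750
  -D: nom -16.600 → Σnom=-77.840; wc +0.357/-0.357 → slack +1.187/-1.647; half-tol=0.357, Σhalf²=0.502199
  +E: nom +41.600 → Σnom=-36.240; wc +0.070/-0.070 → slack +1.257/-1.717; half-tol=0.070, Σhalf²=0.507099
  -F: nom -36.500 → Σnom=-72.740; wc +0.200/-0.100 → slack +1.457/-1.817; half-tol=0.150, Σhalf²=0.529599
  -G: nom -40.410 → Σnom=-113.150; wc +0.240/-0.240 → slack +1.697/-2.057; half-tol=0.240, Σhalf²=0.587199
  +H: nom +10.900 → Σnom=-102.250; wc +0.410/-0.410 → slack +2.107/-2.467; half-tol=0.410, Σhalf²=0.755299
  +I: nom +2.500 → Σnom=-99.750; wc +0.100/-0.210 → slack +2.207/-2.677; half-tol=0.155, Σhalf²=0.779324
  +J: nom +47.540 → Σnom=-52.210; wc +0.227/-0.227 → slack +2.434/-2.904; half-tol=0.227, Σhalf²=0.830853
Nominal = -52.210. Worst-case = [-52.210 - 2.904, -52.210 + 2.434] = [-55.114, -49.776]. RSS = √0.830853 = 0.912.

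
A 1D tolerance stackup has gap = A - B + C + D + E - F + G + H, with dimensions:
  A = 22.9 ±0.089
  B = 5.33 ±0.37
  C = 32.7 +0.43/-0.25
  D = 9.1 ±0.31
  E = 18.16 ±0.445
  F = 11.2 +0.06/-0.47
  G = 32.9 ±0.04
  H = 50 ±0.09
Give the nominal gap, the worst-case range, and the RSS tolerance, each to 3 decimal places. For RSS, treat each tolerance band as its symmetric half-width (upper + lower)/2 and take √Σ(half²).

nominal=149.230 wc=[147.576,151.474] rss=0.797

Stack each dimension's contribution:
  +A: nom +22.900 → Σnom=22.900; wc +0.089/-0.089 → slack +0.089/-0.089; half-tol=0.089, Σhalf²=0.007921
  -B: nom -5.330 → Σnom=17.570; wc +0.370/-0.370 → slack +0.459/-0.459; half-tol=0.370, Σhalf²=0.144821
  +C: nom +32.700 → Σnom=50.270; wc +0.430/-0.250 → slack +0.889/-0.709; half-tol=0.340, Σhalf²=0.260421
  +D: nom +9.100 → Σnom=59.370; wc +0.310/-0.310 → slack +1.199/-1.019; half-tol=0.310, Σhalf²=0.356521
  +E: nom +18.160 → Σnom=77.530; wc +0.445/-0.445 → slack +1.644/-1.464; half-tol=0.445, Σhalf²=0.554546
  -F: nom -11.200 → Σnom=66.330; wc +0.470/-0.060 → slack +2.114/-1.524; half-tol=0.265, Σhalf²=0.624771
  +G: nom +32.900 → Σnom=99.230; wc +0.040/-0.040 → slack +2.154/-1.564; half-tol=0.040, Σhalf²=0.626371
  +H: nom +50.000 → Σnom=149.230; wc +0.090/-0.090 → slack +2.244/-1.654; half-tol=0.090, Σhalf²=0.634471
Nominal = 149.230. Worst-case = [149.230 - 1.654, 149.230 + 2.244] = [147.576, 151.474]. RSS = √0.634471 = 0.797.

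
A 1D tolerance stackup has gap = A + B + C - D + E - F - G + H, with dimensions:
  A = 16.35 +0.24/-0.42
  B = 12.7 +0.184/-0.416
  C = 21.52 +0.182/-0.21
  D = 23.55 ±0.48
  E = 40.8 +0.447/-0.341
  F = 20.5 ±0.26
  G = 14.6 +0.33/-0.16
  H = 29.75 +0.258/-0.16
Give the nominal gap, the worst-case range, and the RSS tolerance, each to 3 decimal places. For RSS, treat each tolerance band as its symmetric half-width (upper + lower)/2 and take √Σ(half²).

Stack each dimension's contribution:
  +A: nom +16.350 → Σnom=16.350; wc +0.240/-0.420 → slack +0.240/-0.420; half-tol=0.330, Σhalf²=0.108900
  +B: nom +12.700 → Σnom=29.050; wc +0.184/-0.416 → slack +0.424/-0.836; half-tol=0.300, Σhalf²=0.198900
  +C: nom +21.520 → Σnom=50.570; wc +0.182/-0.210 → slack +0.606/-1.046; half-tol=0.196, Σhalf²=0.237316
  -D: nom -23.550 → Σnom=27.020; wc +0.480/-0.480 → slack +1.086/-1.526; half-tol=0.480, Σhalf²=0.467716
  +E: nom +40.800 → Σnom=67.820; wc +0.447/-0.341 → slack +1.533/-1.867; half-tol=0.394, Σhalf²=0.622952
  -F: nom -20.500 → Σnom=47.320; wc +0.260/-0.260 → slack +1.793/-2.127; half-tol=0.260, Σhalf²=0.690552
  -G: nom -14.600 → Σnom=32.720; wc +0.160/-0.330 → slack +1.953/-2.457; half-tol=0.245, Σhalf²=0.750577
  +H: nom +29.750 → Σnom=62.470; wc +0.258/-0.160 → slack +2.211/-2.617; half-tol=0.209, Σhalf²=0.794258
Nominal = 62.470. Worst-case = [62.470 - 2.617, 62.470 + 2.211] = [59.853, 64.681]. RSS = √0.794258 = 0.891.

nominal=62.470 wc=[59.853,64.681] rss=0.891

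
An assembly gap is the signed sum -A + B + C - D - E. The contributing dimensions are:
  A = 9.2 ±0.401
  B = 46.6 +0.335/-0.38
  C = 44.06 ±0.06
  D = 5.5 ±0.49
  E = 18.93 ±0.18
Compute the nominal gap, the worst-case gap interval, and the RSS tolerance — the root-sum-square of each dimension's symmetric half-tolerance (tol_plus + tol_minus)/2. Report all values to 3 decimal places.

nominal=57.030 wc=[55.519,58.496] rss=0.751

Stack each dimension's contribution:
  -A: nom -9.200 → Σnom=-9.200; wc +0.401/-0.401 → slack +0.401/-0.401; half-tol=0.401, Σhalf²=0.160801
  +B: nom +46.600 → Σnom=37.400; wc +0.335/-0.380 → slack +0.736/-0.781; half-tol=0.358, Σhalf²=0.288607
  +C: nom +44.060 → Σnom=81.460; wc +0.060/-0.060 → slack +0.796/-0.841; half-tol=0.060, Σhalf²=0.292207
  -D: nom -5.500 → Σnom=75.960; wc +0.490/-0.490 → slack +1.286/-1.331; half-tol=0.490, Σhalf²=0.532307
  -E: nom -18.930 → Σnom=57.030; wc +0.180/-0.180 → slack +1.466/-1.511; half-tol=0.180, Σhalf²=0.564707
Nominal = 57.030. Worst-case = [57.030 - 1.511, 57.030 + 1.466] = [55.519, 58.496]. RSS = √0.564707 = 0.751.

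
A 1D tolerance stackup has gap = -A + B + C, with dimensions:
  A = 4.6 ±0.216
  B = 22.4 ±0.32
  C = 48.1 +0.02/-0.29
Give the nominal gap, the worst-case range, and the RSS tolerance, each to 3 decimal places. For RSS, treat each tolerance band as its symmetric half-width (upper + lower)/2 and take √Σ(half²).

nominal=65.900 wc=[65.074,66.456] rss=0.416

Stack each dimension's contribution:
  -A: nom -4.600 → Σnom=-4.600; wc +0.216/-0.216 → slack +0.216/-0.216; half-tol=0.216, Σhalf²=0.046656
  +B: nom +22.400 → Σnom=17.800; wc +0.320/-0.320 → slack +0.536/-0.536; half-tol=0.320, Σhalf²=0.149056
  +C: nom +48.100 → Σnom=65.900; wc +0.020/-0.290 → slack +0.556/-0.826; half-tol=0.155, Σhalf²=0.173081
Nominal = 65.900. Worst-case = [65.900 - 0.826, 65.900 + 0.556] = [65.074, 66.456]. RSS = √0.173081 = 0.416.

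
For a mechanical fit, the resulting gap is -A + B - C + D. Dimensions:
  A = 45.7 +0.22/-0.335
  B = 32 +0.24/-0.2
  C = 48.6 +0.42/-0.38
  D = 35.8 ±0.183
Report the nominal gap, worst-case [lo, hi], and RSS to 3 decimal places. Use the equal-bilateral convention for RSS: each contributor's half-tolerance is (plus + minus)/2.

Stack each dimension's contribution:
  -A: nom -45.700 → Σnom=-45.700; wc +0.335/-0.220 → slack +0.335/-0.220; half-tol=0.278, Σhalf²=0.077006
  +B: nom +32.000 → Σnom=-13.700; wc +0.240/-0.200 → slack +0.575/-0.420; half-tol=0.220, Σhalf²=0.125406
  -C: nom -48.600 → Σnom=-62.300; wc +0.380/-0.420 → slack +0.955/-0.840; half-tol=0.400, Σhalf²=0.285406
  +D: nom +35.800 → Σnom=-26.500; wc +0.183/-0.183 → slack +1.138/-1.023; half-tol=0.183, Σhalf²=0.318895
Nominal = -26.500. Worst-case = [-26.500 - 1.023, -26.500 + 1.138] = [-27.523, -25.362]. RSS = √0.318895 = 0.565.

nominal=-26.500 wc=[-27.523,-25.362] rss=0.565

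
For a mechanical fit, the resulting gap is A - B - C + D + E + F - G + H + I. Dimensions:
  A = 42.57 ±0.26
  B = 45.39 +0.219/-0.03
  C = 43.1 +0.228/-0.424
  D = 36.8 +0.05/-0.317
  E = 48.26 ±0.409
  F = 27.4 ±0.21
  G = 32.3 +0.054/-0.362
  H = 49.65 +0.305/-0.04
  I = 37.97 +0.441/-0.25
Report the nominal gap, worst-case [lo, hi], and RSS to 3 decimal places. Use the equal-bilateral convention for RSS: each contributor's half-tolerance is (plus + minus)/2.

Stack each dimension's contribution:
  +A: nom +42.570 → Σnom=42.570; wc +0.260/-0.260 → slack +0.260/-0.260; half-tol=0.260, Σhalf²=0.067600
  -B: nom -45.390 → Σnom=-2.820; wc +0.030/-0.219 → slack +0.290/-0.479; half-tol=0.124, Σhalf²=0.083100
  -C: nom -43.100 → Σnom=-45.920; wc +0.424/-0.228 → slack +0.714/-0.707; half-tol=0.326, Σhalf²=0.189376
  +D: nom +36.800 → Σnom=-9.120; wc +0.050/-0.317 → slack +0.764/-1.024; half-tol=0.183, Σhalf²=0.223049
  +E: nom +48.260 → Σnom=39.140; wc +0.409/-0.409 → slack +1.173/-1.433; half-tol=0.409, Σhalf²=0.390329
  +F: nom +27.400 → Σnom=66.540; wc +0.210/-0.210 → slack +1.383/-1.643; half-tol=0.210, Σhalf²=0.434429
  -G: nom -32.300 → Σnom=34.240; wc +0.362/-0.054 → slack +1.745/-1.697; half-tol=0.208, Σhalf²=0.477693
  +H: nom +49.650 → Σnom=83.890; wc +0.305/-0.040 → slack +2.050/-1.737; half-tol=0.172, Σhalf²=0.507450
  +I: nom +37.970 → Σnom=121.860; wc +0.441/-0.250 → slack +2.491/-1.987; half-tol=0.346, Σhalf²=0.626820
Nominal = 121.860. Worst-case = [121.860 - 1.987, 121.860 + 2.491] = [119.873, 124.351]. RSS = √0.626820 = 0.792.

nominal=121.860 wc=[119.873,124.351] rss=0.792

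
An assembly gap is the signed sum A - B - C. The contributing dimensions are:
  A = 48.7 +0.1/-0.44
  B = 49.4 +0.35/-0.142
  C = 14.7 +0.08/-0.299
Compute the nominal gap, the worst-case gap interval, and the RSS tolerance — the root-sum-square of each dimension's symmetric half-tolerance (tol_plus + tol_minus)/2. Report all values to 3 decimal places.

nominal=-15.400 wc=[-16.270,-14.859] rss=0.411

Stack each dimension's contribution:
  +A: nom +48.700 → Σnom=48.700; wc +0.100/-0.440 → slack +0.100/-0.440; half-tol=0.270, Σhalf²=0.072900
  -B: nom -49.400 → Σnom=-0.700; wc +0.142/-0.350 → slack +0.242/-0.790; half-tol=0.246, Σhalf²=0.133416
  -C: nom -14.700 → Σnom=-15.400; wc +0.299/-0.080 → slack +0.541/-0.870; half-tol=0.190, Σhalf²=0.169326
Nominal = -15.400. Worst-case = [-15.400 - 0.870, -15.400 + 0.541] = [-16.270, -14.859]. RSS = √0.169326 = 0.411.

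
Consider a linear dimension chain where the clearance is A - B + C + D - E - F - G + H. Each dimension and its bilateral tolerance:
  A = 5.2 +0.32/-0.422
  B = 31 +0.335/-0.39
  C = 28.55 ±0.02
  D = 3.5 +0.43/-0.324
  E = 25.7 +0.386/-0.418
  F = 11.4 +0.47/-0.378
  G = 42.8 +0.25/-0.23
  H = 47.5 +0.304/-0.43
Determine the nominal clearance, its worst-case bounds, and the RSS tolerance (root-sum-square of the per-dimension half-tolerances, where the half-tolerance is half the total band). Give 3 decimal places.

Stack each dimension's contribution:
  +A: nom +5.200 → Σnom=5.200; wc +0.320/-0.422 → slack +0.320/-0.422; half-tol=0.371, Σhalf²=0.137641
  -B: nom -31.000 → Σnom=-25.800; wc +0.390/-0.335 → slack +0.710/-0.757; half-tol=0.363, Σhalf²=0.269047
  +C: nom +28.550 → Σnom=2.750; wc +0.020/-0.020 → slack +0.730/-0.777; half-tol=0.020, Σhalf²=0.269447
  +D: nom +3.500 → Σnom=6.250; wc +0.430/-0.324 → slack +1.160/-1.101; half-tol=0.377, Σhalf²=0.411576
  -E: nom -25.700 → Σnom=-19.450; wc +0.418/-0.386 → slack +1.578/-1.487; half-tol=0.402, Σhalf²=0.573180
  -F: nom -11.400 → Σnom=-30.850; wc +0.378/-0.470 → slack +1.956/-1.957; half-tol=0.424, Σhalf²=0.752956
  -G: nom -42.800 → Σnom=-73.650; wc +0.230/-0.250 → slack +2.186/-2.207; half-tol=0.240, Σhalf²=0.810556
  +H: nom +47.500 → Σnom=-26.150; wc +0.304/-0.430 → slack +2.490/-2.637; half-tol=0.367, Σhalf²=0.945245
Nominal = -26.150. Worst-case = [-26.150 - 2.637, -26.150 + 2.490] = [-28.787, -23.660]. RSS = √0.945245 = 0.972.

nominal=-26.150 wc=[-28.787,-23.660] rss=0.972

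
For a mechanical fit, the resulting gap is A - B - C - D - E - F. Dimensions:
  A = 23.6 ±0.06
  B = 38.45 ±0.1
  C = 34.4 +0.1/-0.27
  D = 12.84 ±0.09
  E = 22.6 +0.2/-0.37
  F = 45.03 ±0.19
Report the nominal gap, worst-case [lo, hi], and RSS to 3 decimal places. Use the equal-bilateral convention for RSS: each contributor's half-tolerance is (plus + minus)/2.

Stack each dimension's contribution:
  +A: nom +23.600 → Σnom=23.600; wc +0.060/-0.060 → slack +0.060/-0.060; half-tol=0.060, Σhalf²=0.003600
  -B: nom -38.450 → Σnom=-14.850; wc +0.100/-0.100 → slack +0.160/-0.160; half-tol=0.100, Σhalf²=0.013600
  -C: nom -34.400 → Σnom=-49.250; wc +0.270/-0.100 → slack +0.430/-0.260; half-tol=0.185, Σhalf²=0.047825
  -D: nom -12.840 → Σnom=-62.090; wc +0.090/-0.090 → slack +0.520/-0.350; half-tol=0.090, Σhalf²=0.055925
  -E: nom -22.600 → Σnom=-84.690; wc +0.370/-0.200 → slack +0.890/-0.550; half-tol=0.285, Σhalf²=0.137150
  -F: nom -45.030 → Σnom=-129.720; wc +0.190/-0.190 → slack +1.080/-0.740; half-tol=0.190, Σhalf²=0.173250
Nominal = -129.720. Worst-case = [-129.720 - 0.740, -129.720 + 1.080] = [-130.460, -128.640]. RSS = √0.173250 = 0.416.

nominal=-129.720 wc=[-130.460,-128.640] rss=0.416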